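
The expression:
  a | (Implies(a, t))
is always true.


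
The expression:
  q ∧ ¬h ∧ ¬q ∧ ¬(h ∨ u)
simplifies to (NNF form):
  False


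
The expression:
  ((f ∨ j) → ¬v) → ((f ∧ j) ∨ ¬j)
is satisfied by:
  {v: True, f: True, j: False}
  {v: True, f: False, j: False}
  {f: True, v: False, j: False}
  {v: False, f: False, j: False}
  {j: True, v: True, f: True}
  {j: True, v: True, f: False}
  {j: True, f: True, v: False}


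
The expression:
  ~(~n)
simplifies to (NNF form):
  n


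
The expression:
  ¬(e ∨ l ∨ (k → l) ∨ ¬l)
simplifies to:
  False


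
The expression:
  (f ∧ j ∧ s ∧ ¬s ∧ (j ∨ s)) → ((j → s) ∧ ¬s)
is always true.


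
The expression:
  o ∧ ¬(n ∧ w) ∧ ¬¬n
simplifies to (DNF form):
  n ∧ o ∧ ¬w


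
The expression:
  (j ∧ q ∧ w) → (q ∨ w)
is always true.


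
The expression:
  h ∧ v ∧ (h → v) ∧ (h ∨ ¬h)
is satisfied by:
  {h: True, v: True}


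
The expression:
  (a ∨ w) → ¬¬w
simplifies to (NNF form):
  w ∨ ¬a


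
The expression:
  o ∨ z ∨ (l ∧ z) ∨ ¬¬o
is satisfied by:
  {o: True, z: True}
  {o: True, z: False}
  {z: True, o: False}


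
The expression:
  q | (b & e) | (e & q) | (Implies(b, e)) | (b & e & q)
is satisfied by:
  {q: True, e: True, b: False}
  {q: True, e: False, b: False}
  {e: True, q: False, b: False}
  {q: False, e: False, b: False}
  {b: True, q: True, e: True}
  {b: True, q: True, e: False}
  {b: True, e: True, q: False}


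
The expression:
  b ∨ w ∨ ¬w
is always true.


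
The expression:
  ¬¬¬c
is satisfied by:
  {c: False}


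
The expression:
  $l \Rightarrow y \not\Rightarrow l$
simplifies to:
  $\neg l$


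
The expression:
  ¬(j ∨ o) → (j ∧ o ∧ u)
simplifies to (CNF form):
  j ∨ o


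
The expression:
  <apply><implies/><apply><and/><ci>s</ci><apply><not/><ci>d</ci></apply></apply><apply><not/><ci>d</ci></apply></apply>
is always true.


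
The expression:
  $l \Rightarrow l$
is always true.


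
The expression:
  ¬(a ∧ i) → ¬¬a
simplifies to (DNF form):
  a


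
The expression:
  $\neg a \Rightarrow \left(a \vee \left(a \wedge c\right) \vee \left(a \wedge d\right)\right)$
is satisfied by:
  {a: True}


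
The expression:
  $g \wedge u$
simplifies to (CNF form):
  $g \wedge u$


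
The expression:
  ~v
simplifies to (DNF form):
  ~v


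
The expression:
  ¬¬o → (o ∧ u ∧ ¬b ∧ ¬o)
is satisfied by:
  {o: False}


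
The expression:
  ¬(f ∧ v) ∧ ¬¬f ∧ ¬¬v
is never true.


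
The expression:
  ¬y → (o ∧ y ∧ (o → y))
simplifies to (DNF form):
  y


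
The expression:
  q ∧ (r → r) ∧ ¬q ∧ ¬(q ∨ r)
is never true.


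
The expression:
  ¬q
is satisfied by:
  {q: False}


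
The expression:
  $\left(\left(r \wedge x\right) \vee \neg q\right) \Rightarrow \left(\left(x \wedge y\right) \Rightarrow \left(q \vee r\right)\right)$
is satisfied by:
  {r: True, q: True, y: False, x: False}
  {r: True, y: False, q: False, x: False}
  {q: True, r: False, y: False, x: False}
  {r: False, y: False, q: False, x: False}
  {x: True, r: True, q: True, y: False}
  {x: True, r: True, y: False, q: False}
  {x: True, q: True, r: False, y: False}
  {x: True, r: False, y: False, q: False}
  {r: True, y: True, q: True, x: False}
  {r: True, y: True, x: False, q: False}
  {y: True, q: True, x: False, r: False}
  {y: True, x: False, q: False, r: False}
  {r: True, y: True, x: True, q: True}
  {r: True, y: True, x: True, q: False}
  {y: True, x: True, q: True, r: False}


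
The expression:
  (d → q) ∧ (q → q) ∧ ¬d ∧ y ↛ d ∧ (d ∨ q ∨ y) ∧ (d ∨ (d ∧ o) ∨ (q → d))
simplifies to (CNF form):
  y ∧ ¬d ∧ ¬q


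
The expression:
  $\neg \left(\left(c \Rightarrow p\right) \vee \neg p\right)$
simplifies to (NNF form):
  $\text{False}$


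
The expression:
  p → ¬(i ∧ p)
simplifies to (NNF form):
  ¬i ∨ ¬p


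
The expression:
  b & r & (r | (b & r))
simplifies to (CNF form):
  b & r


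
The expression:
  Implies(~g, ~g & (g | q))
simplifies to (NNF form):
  g | q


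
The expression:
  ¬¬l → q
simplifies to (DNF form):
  q ∨ ¬l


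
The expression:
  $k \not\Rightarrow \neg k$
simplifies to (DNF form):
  $k$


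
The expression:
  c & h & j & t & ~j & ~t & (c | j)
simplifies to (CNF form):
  False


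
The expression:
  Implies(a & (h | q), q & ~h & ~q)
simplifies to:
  ~a | (~h & ~q)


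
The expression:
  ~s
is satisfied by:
  {s: False}


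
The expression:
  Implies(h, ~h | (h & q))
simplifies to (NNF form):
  q | ~h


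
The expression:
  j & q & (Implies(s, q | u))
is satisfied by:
  {j: True, q: True}


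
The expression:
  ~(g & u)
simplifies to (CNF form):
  ~g | ~u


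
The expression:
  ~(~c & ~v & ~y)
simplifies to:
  c | v | y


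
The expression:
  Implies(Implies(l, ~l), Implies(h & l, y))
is always true.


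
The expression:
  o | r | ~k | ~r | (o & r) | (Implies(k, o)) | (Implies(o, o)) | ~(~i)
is always true.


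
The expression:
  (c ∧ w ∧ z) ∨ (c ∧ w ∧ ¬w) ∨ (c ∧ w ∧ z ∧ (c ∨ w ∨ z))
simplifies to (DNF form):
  c ∧ w ∧ z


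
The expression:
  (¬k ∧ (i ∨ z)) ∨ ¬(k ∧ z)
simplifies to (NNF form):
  ¬k ∨ ¬z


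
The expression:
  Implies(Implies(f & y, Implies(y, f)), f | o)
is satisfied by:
  {o: True, f: True}
  {o: True, f: False}
  {f: True, o: False}


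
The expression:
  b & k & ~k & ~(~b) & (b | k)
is never true.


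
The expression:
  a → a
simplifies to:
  True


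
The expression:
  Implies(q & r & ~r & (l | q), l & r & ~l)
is always true.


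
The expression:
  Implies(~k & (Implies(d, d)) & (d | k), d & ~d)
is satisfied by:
  {k: True, d: False}
  {d: False, k: False}
  {d: True, k: True}


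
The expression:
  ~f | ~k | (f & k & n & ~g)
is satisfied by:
  {n: True, g: False, k: False, f: False}
  {n: False, g: False, k: False, f: False}
  {g: True, n: True, f: False, k: False}
  {g: True, f: False, n: False, k: False}
  {f: True, n: True, g: False, k: False}
  {f: True, n: False, g: False, k: False}
  {f: True, g: True, n: True, k: False}
  {f: True, g: True, n: False, k: False}
  {k: True, n: True, g: False, f: False}
  {k: True, n: False, g: False, f: False}
  {k: True, g: True, n: True, f: False}
  {k: True, g: True, n: False, f: False}
  {f: True, k: True, n: True, g: False}


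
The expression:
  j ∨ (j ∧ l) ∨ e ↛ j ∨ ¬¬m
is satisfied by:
  {m: True, e: True, j: True}
  {m: True, e: True, j: False}
  {m: True, j: True, e: False}
  {m: True, j: False, e: False}
  {e: True, j: True, m: False}
  {e: True, j: False, m: False}
  {j: True, e: False, m: False}


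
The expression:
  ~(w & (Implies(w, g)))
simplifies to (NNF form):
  ~g | ~w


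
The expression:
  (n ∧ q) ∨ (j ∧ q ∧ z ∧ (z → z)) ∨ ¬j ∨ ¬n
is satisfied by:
  {q: True, n: False, j: False}
  {q: False, n: False, j: False}
  {j: True, q: True, n: False}
  {j: True, q: False, n: False}
  {n: True, q: True, j: False}
  {n: True, q: False, j: False}
  {n: True, j: True, q: True}


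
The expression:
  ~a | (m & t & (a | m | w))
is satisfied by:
  {m: True, t: True, a: False}
  {m: True, t: False, a: False}
  {t: True, m: False, a: False}
  {m: False, t: False, a: False}
  {a: True, m: True, t: True}


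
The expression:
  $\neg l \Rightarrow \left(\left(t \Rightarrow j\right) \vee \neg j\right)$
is always true.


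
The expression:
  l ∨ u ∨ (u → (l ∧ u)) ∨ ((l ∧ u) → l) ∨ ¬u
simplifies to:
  True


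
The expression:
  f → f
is always true.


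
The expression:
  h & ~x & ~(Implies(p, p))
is never true.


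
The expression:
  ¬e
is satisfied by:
  {e: False}


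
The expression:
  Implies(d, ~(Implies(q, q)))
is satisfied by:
  {d: False}


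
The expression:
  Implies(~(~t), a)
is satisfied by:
  {a: True, t: False}
  {t: False, a: False}
  {t: True, a: True}


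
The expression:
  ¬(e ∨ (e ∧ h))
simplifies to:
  ¬e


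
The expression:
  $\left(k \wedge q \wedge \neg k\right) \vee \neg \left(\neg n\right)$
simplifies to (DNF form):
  $n$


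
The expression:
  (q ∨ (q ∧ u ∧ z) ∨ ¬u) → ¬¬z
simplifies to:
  z ∨ (u ∧ ¬q)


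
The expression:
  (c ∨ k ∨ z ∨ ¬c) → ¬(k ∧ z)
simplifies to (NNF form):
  ¬k ∨ ¬z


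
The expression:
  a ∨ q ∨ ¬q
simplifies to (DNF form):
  True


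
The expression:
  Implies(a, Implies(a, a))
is always true.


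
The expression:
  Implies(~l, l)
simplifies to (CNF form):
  l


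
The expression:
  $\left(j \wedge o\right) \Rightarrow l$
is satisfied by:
  {l: True, o: False, j: False}
  {o: False, j: False, l: False}
  {j: True, l: True, o: False}
  {j: True, o: False, l: False}
  {l: True, o: True, j: False}
  {o: True, l: False, j: False}
  {j: True, o: True, l: True}


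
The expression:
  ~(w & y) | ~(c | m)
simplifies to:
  ~w | ~y | (~c & ~m)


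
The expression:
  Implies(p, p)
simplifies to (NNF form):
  True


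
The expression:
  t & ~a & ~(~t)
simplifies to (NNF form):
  t & ~a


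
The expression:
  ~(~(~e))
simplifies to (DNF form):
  ~e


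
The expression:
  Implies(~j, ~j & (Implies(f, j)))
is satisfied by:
  {j: True, f: False}
  {f: False, j: False}
  {f: True, j: True}


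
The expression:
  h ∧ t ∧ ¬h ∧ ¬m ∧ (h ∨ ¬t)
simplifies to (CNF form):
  False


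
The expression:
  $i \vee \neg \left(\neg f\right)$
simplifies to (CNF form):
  $f \vee i$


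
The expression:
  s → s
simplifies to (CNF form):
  True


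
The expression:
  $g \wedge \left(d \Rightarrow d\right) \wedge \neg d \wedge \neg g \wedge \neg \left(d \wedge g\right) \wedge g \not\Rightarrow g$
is never true.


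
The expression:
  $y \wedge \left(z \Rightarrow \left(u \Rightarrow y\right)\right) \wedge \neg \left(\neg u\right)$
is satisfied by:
  {u: True, y: True}


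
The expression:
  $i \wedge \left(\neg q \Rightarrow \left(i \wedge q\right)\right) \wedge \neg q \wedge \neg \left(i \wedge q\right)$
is never true.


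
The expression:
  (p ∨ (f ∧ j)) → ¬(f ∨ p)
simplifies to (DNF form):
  (¬f ∧ ¬p) ∨ (¬j ∧ ¬p)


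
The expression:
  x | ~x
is always true.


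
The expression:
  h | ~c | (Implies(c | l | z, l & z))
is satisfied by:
  {h: True, l: True, z: True, c: False}
  {h: True, l: True, z: False, c: False}
  {h: True, z: True, c: False, l: False}
  {h: True, z: False, c: False, l: False}
  {l: True, z: True, c: False, h: False}
  {l: True, z: False, c: False, h: False}
  {z: True, l: False, c: False, h: False}
  {z: False, l: False, c: False, h: False}
  {h: True, l: True, c: True, z: True}
  {h: True, l: True, c: True, z: False}
  {h: True, c: True, z: True, l: False}
  {h: True, c: True, z: False, l: False}
  {l: True, c: True, z: True, h: False}


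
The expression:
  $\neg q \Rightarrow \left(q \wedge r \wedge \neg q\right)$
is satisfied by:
  {q: True}


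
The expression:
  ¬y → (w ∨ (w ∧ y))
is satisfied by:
  {y: True, w: True}
  {y: True, w: False}
  {w: True, y: False}


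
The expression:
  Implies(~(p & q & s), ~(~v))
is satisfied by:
  {q: True, v: True, s: True, p: True}
  {q: True, v: True, s: True, p: False}
  {q: True, v: True, p: True, s: False}
  {q: True, v: True, p: False, s: False}
  {v: True, s: True, p: True, q: False}
  {v: True, s: True, p: False, q: False}
  {v: True, s: False, p: True, q: False}
  {v: True, s: False, p: False, q: False}
  {q: True, s: True, p: True, v: False}


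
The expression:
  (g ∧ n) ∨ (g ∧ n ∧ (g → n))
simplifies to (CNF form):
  g ∧ n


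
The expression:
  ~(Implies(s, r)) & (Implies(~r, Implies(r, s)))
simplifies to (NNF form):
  s & ~r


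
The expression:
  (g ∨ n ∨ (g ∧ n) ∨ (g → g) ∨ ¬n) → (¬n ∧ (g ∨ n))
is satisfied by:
  {g: True, n: False}


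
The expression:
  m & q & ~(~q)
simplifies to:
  m & q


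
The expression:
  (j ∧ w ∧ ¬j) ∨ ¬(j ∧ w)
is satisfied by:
  {w: False, j: False}
  {j: True, w: False}
  {w: True, j: False}


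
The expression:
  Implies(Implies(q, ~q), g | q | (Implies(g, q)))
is always true.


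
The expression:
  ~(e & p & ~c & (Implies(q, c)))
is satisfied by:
  {q: True, c: True, p: False, e: False}
  {q: True, p: False, e: False, c: False}
  {c: True, p: False, e: False, q: False}
  {c: False, p: False, e: False, q: False}
  {q: True, e: True, c: True, p: False}
  {q: True, e: True, c: False, p: False}
  {e: True, c: True, q: False, p: False}
  {e: True, q: False, p: False, c: False}
  {c: True, q: True, p: True, e: False}
  {q: True, p: True, c: False, e: False}
  {c: True, p: True, q: False, e: False}
  {p: True, q: False, e: False, c: False}
  {q: True, e: True, p: True, c: True}
  {q: True, e: True, p: True, c: False}
  {e: True, p: True, c: True, q: False}


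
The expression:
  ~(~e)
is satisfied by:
  {e: True}


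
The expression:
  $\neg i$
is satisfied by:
  {i: False}


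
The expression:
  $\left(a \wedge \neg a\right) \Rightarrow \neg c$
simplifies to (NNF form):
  $\text{True}$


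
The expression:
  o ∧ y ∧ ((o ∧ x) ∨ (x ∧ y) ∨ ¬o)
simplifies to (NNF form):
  o ∧ x ∧ y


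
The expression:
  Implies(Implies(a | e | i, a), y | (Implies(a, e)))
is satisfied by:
  {y: True, e: True, a: False}
  {y: True, e: False, a: False}
  {e: True, y: False, a: False}
  {y: False, e: False, a: False}
  {y: True, a: True, e: True}
  {y: True, a: True, e: False}
  {a: True, e: True, y: False}


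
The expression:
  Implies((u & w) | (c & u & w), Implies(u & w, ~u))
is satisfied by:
  {w: False, u: False}
  {u: True, w: False}
  {w: True, u: False}


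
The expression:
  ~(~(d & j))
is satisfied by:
  {j: True, d: True}


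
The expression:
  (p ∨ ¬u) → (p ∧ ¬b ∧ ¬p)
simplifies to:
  u ∧ ¬p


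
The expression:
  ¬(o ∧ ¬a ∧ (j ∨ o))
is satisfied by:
  {a: True, o: False}
  {o: False, a: False}
  {o: True, a: True}


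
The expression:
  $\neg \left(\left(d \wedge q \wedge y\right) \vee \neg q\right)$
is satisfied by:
  {q: True, d: False, y: False}
  {y: True, q: True, d: False}
  {d: True, q: True, y: False}


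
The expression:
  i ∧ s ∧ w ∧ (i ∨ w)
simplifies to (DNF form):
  i ∧ s ∧ w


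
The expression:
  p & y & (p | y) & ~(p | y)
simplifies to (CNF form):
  False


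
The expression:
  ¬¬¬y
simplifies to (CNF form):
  ¬y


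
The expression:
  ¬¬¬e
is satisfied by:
  {e: False}


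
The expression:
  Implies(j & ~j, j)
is always true.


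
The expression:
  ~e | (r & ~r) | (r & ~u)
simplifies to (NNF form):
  ~e | (r & ~u)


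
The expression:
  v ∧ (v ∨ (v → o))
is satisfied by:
  {v: True}


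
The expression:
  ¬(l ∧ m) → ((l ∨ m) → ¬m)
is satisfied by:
  {l: True, m: False}
  {m: False, l: False}
  {m: True, l: True}


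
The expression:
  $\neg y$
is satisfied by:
  {y: False}


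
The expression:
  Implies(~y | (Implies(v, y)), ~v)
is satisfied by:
  {v: False}


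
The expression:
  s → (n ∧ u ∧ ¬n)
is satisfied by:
  {s: False}


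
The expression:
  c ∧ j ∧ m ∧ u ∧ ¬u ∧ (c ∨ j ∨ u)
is never true.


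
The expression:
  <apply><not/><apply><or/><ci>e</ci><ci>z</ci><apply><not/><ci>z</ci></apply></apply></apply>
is never true.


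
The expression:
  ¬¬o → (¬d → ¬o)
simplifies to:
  d ∨ ¬o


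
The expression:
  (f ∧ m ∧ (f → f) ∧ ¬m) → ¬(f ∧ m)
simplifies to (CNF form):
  True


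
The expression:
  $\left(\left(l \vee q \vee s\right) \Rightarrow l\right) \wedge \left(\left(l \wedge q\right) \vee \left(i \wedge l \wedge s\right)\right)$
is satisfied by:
  {i: True, q: True, s: True, l: True}
  {i: True, q: True, l: True, s: False}
  {q: True, s: True, l: True, i: False}
  {q: True, l: True, s: False, i: False}
  {i: True, s: True, l: True, q: False}


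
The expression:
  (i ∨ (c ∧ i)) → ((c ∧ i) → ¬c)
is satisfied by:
  {c: False, i: False}
  {i: True, c: False}
  {c: True, i: False}


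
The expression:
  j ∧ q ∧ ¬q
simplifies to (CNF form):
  False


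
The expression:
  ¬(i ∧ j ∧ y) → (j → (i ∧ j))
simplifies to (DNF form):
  i ∨ ¬j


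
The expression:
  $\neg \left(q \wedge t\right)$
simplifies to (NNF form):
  $\neg q \vee \neg t$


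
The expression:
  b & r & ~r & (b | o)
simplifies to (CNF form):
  False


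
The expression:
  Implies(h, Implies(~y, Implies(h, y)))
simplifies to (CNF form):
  y | ~h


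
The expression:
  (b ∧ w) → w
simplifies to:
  True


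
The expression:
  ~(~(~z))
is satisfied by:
  {z: False}


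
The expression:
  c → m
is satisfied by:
  {m: True, c: False}
  {c: False, m: False}
  {c: True, m: True}


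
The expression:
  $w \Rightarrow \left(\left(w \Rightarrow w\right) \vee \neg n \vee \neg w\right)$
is always true.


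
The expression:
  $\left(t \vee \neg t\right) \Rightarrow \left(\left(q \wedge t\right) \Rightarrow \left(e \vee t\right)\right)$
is always true.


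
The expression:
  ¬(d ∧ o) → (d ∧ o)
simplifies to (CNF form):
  d ∧ o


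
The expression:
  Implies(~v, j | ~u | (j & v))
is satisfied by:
  {v: True, j: True, u: False}
  {v: True, j: False, u: False}
  {j: True, v: False, u: False}
  {v: False, j: False, u: False}
  {v: True, u: True, j: True}
  {v: True, u: True, j: False}
  {u: True, j: True, v: False}


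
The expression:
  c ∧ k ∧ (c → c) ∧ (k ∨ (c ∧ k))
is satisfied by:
  {c: True, k: True}


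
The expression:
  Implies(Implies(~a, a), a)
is always true.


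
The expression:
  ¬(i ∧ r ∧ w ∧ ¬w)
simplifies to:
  True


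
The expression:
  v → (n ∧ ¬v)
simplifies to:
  ¬v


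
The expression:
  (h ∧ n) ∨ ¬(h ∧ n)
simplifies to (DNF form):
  True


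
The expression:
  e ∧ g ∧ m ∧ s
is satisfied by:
  {m: True, e: True, s: True, g: True}


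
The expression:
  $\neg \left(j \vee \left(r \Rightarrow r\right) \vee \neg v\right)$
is never true.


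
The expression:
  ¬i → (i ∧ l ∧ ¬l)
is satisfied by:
  {i: True}


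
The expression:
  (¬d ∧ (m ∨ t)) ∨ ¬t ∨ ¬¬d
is always true.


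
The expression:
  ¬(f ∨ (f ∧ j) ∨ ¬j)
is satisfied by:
  {j: True, f: False}


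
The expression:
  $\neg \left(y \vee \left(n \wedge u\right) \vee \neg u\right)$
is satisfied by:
  {u: True, n: False, y: False}


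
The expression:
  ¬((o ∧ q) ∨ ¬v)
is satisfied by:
  {v: True, o: False, q: False}
  {q: True, v: True, o: False}
  {o: True, v: True, q: False}


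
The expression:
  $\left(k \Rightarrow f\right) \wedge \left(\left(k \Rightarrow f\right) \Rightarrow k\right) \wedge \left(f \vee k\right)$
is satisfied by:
  {f: True, k: True}


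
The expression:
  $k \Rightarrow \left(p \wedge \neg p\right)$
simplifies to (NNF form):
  $\neg k$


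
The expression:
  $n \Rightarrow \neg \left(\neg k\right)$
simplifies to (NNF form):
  $k \vee \neg n$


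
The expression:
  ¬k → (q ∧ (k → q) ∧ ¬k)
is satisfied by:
  {k: True, q: True}
  {k: True, q: False}
  {q: True, k: False}


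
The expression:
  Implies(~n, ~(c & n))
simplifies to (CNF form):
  True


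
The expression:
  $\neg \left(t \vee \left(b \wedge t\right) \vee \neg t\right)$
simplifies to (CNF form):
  $\text{False}$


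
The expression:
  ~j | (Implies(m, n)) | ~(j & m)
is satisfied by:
  {n: True, m: False, j: False}
  {m: False, j: False, n: False}
  {j: True, n: True, m: False}
  {j: True, m: False, n: False}
  {n: True, m: True, j: False}
  {m: True, n: False, j: False}
  {j: True, m: True, n: True}


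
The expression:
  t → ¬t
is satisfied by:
  {t: False}


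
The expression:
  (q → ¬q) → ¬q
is always true.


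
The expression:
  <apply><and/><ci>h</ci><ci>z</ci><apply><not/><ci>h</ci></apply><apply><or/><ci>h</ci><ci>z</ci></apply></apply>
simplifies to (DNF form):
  <false/>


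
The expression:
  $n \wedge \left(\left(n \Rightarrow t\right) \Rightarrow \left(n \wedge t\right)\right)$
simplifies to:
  $n$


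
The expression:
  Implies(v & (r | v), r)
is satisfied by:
  {r: True, v: False}
  {v: False, r: False}
  {v: True, r: True}


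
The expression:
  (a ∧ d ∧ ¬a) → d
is always true.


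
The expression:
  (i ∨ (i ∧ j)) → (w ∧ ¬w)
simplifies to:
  ¬i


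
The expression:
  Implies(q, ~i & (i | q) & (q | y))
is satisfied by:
  {q: False, i: False}
  {i: True, q: False}
  {q: True, i: False}


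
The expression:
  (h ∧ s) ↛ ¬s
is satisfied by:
  {h: True, s: True}


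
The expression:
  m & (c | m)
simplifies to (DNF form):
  m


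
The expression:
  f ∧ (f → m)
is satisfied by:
  {m: True, f: True}


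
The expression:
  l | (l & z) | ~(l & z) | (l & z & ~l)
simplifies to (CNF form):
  True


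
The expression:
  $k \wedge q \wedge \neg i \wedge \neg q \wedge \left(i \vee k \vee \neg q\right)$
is never true.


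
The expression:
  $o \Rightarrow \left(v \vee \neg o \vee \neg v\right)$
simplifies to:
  $\text{True}$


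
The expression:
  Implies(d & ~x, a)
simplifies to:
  a | x | ~d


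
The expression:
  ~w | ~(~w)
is always true.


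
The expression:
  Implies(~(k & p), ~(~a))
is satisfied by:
  {a: True, p: True, k: True}
  {a: True, p: True, k: False}
  {a: True, k: True, p: False}
  {a: True, k: False, p: False}
  {p: True, k: True, a: False}


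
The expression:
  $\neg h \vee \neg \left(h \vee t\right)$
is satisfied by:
  {h: False}


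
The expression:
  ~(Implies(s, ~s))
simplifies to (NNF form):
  s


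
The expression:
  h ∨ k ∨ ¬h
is always true.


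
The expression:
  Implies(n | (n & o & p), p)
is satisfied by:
  {p: True, n: False}
  {n: False, p: False}
  {n: True, p: True}


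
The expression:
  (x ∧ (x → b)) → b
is always true.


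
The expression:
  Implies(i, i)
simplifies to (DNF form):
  True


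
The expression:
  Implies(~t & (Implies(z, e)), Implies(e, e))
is always true.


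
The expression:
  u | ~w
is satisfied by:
  {u: True, w: False}
  {w: False, u: False}
  {w: True, u: True}


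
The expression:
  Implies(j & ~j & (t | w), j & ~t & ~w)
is always true.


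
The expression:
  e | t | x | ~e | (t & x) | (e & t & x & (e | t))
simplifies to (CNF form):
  True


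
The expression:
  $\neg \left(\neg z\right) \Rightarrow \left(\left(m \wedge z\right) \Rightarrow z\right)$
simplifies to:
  $\text{True}$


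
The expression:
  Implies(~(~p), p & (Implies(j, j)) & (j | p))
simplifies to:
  True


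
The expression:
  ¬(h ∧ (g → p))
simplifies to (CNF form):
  (g ∨ ¬h) ∧ (¬h ∨ ¬p)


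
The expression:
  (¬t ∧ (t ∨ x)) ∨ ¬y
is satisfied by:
  {x: True, y: False, t: False}
  {x: False, y: False, t: False}
  {t: True, x: True, y: False}
  {t: True, x: False, y: False}
  {y: True, x: True, t: False}


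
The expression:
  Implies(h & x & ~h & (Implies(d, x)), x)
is always true.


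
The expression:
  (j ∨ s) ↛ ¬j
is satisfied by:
  {j: True}


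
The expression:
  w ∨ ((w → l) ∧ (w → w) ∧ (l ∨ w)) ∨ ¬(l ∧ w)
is always true.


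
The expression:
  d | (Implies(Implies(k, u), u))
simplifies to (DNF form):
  d | k | u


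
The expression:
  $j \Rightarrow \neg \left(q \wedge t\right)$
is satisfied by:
  {t: False, j: False, q: False}
  {q: True, t: False, j: False}
  {j: True, t: False, q: False}
  {q: True, j: True, t: False}
  {t: True, q: False, j: False}
  {q: True, t: True, j: False}
  {j: True, t: True, q: False}


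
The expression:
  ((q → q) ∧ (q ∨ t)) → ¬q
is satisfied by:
  {q: False}


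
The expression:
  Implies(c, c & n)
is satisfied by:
  {n: True, c: False}
  {c: False, n: False}
  {c: True, n: True}


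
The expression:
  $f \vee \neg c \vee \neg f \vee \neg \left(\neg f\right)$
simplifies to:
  $\text{True}$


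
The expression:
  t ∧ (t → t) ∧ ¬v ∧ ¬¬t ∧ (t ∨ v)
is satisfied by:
  {t: True, v: False}


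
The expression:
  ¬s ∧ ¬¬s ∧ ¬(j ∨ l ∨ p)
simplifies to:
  False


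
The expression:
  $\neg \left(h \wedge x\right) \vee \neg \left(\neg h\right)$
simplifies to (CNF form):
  $\text{True}$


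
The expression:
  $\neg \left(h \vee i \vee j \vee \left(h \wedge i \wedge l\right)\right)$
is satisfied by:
  {i: False, h: False, j: False}


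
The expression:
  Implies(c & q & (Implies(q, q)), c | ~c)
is always true.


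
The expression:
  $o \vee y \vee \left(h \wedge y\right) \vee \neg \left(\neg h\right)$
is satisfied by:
  {y: True, o: True, h: True}
  {y: True, o: True, h: False}
  {y: True, h: True, o: False}
  {y: True, h: False, o: False}
  {o: True, h: True, y: False}
  {o: True, h: False, y: False}
  {h: True, o: False, y: False}


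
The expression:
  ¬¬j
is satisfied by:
  {j: True}


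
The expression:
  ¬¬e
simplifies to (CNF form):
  e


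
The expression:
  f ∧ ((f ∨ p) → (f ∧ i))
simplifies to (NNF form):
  f ∧ i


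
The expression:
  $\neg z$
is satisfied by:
  {z: False}


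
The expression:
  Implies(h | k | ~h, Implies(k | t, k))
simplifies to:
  k | ~t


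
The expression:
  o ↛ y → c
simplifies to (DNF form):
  c ∨ y ∨ ¬o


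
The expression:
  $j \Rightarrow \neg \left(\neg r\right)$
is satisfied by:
  {r: True, j: False}
  {j: False, r: False}
  {j: True, r: True}


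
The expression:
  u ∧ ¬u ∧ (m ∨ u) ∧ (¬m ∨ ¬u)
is never true.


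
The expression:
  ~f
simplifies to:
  ~f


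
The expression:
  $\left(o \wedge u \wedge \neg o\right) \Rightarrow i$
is always true.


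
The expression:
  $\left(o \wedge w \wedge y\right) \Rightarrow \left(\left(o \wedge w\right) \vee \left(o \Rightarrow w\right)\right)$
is always true.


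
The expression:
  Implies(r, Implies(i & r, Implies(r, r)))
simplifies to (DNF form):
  True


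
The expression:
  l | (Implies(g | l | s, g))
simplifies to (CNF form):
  g | l | ~s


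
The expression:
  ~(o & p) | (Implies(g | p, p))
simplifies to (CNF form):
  True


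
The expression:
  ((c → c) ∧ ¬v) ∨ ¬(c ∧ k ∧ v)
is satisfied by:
  {k: False, c: False, v: False}
  {v: True, k: False, c: False}
  {c: True, k: False, v: False}
  {v: True, c: True, k: False}
  {k: True, v: False, c: False}
  {v: True, k: True, c: False}
  {c: True, k: True, v: False}


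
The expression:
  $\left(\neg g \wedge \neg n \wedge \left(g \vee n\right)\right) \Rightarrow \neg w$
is always true.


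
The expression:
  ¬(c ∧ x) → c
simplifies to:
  c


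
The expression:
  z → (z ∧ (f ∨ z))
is always true.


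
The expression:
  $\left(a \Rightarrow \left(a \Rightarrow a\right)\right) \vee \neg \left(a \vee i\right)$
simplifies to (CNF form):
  $\text{True}$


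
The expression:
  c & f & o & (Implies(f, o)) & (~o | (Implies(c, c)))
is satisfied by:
  {c: True, f: True, o: True}


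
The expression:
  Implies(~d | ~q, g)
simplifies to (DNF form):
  g | (d & q)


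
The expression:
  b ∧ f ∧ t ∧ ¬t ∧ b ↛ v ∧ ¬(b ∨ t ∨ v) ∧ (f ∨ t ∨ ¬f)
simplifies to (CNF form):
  False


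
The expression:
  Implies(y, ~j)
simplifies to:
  ~j | ~y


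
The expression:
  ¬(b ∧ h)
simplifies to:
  ¬b ∨ ¬h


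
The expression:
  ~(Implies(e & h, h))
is never true.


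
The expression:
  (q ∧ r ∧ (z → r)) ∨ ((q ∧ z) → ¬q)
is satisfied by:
  {r: True, q: False, z: False}
  {q: False, z: False, r: False}
  {r: True, z: True, q: False}
  {z: True, q: False, r: False}
  {r: True, q: True, z: False}
  {q: True, r: False, z: False}
  {r: True, z: True, q: True}


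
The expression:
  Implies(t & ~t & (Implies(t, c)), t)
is always true.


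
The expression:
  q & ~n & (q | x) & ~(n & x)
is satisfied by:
  {q: True, n: False}


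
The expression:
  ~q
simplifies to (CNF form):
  ~q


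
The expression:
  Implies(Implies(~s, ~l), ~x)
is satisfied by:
  {l: True, s: False, x: False}
  {s: False, x: False, l: False}
  {l: True, s: True, x: False}
  {s: True, l: False, x: False}
  {x: True, l: True, s: False}


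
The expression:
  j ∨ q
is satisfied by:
  {q: True, j: True}
  {q: True, j: False}
  {j: True, q: False}


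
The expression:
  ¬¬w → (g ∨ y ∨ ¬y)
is always true.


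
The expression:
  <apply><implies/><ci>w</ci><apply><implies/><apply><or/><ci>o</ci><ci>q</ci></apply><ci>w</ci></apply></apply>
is always true.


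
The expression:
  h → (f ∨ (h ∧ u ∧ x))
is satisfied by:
  {x: True, f: True, u: True, h: False}
  {x: True, f: True, u: False, h: False}
  {f: True, u: True, x: False, h: False}
  {f: True, x: False, u: False, h: False}
  {x: True, u: True, f: False, h: False}
  {x: True, u: False, f: False, h: False}
  {u: True, x: False, f: False, h: False}
  {u: False, x: False, f: False, h: False}
  {h: True, x: True, f: True, u: True}
  {h: True, x: True, f: True, u: False}
  {h: True, f: True, u: True, x: False}
  {h: True, f: True, u: False, x: False}
  {h: True, x: True, u: True, f: False}


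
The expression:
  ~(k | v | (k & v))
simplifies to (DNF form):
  ~k & ~v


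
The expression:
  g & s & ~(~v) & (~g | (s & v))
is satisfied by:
  {s: True, g: True, v: True}


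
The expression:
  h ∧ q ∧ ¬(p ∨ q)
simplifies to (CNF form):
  False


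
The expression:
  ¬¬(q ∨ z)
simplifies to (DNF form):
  q ∨ z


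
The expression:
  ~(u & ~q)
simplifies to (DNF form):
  q | ~u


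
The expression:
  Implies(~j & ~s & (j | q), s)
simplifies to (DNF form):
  j | s | ~q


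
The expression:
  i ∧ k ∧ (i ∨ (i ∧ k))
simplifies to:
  i ∧ k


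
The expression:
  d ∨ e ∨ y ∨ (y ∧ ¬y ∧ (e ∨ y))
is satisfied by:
  {y: True, d: True, e: True}
  {y: True, d: True, e: False}
  {y: True, e: True, d: False}
  {y: True, e: False, d: False}
  {d: True, e: True, y: False}
  {d: True, e: False, y: False}
  {e: True, d: False, y: False}


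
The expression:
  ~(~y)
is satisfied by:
  {y: True}


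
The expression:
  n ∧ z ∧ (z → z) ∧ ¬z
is never true.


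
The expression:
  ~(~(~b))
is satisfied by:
  {b: False}


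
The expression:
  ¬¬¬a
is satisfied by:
  {a: False}


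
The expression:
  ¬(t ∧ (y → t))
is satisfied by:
  {t: False}


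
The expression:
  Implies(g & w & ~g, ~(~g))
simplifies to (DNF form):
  True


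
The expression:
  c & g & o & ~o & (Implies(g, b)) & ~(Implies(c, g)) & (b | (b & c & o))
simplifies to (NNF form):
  False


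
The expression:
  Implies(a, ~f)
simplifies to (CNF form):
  ~a | ~f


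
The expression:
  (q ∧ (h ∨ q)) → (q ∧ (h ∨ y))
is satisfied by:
  {y: True, h: True, q: False}
  {y: True, h: False, q: False}
  {h: True, y: False, q: False}
  {y: False, h: False, q: False}
  {y: True, q: True, h: True}
  {y: True, q: True, h: False}
  {q: True, h: True, y: False}


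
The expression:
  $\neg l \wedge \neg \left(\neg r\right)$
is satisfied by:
  {r: True, l: False}


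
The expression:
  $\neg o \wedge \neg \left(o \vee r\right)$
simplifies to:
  $\neg o \wedge \neg r$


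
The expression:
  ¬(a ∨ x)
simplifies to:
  ¬a ∧ ¬x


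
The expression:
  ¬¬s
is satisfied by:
  {s: True}


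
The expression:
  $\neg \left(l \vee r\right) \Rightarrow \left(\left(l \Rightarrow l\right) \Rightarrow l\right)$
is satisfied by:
  {r: True, l: True}
  {r: True, l: False}
  {l: True, r: False}


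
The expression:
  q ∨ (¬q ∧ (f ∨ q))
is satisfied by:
  {q: True, f: True}
  {q: True, f: False}
  {f: True, q: False}


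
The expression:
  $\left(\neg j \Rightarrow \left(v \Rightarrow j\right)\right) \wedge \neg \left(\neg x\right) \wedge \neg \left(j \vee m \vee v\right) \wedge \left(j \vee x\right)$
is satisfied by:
  {x: True, v: False, j: False, m: False}


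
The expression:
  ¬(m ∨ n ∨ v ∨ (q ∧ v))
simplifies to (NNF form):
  ¬m ∧ ¬n ∧ ¬v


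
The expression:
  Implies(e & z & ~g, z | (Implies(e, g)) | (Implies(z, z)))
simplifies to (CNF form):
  True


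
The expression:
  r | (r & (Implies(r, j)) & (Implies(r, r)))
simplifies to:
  r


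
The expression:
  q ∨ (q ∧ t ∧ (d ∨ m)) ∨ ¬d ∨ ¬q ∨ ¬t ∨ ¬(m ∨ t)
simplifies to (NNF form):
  True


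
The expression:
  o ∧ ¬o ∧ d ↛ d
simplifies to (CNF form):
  False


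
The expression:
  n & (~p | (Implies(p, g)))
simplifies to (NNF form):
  n & (g | ~p)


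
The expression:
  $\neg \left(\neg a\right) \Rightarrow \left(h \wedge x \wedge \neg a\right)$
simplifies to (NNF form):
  $\neg a$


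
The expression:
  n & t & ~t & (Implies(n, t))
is never true.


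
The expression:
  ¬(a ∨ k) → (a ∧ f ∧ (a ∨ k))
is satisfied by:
  {a: True, k: True}
  {a: True, k: False}
  {k: True, a: False}


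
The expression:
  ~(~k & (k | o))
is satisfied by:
  {k: True, o: False}
  {o: False, k: False}
  {o: True, k: True}


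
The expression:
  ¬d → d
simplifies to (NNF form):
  d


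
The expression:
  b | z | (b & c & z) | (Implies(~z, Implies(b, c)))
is always true.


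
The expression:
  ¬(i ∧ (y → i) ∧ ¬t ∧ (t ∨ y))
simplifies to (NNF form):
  t ∨ ¬i ∨ ¬y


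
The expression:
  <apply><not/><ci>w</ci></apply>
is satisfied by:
  {w: False}


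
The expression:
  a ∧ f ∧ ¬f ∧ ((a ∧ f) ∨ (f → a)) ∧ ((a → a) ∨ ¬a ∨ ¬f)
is never true.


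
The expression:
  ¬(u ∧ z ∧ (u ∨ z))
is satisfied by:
  {u: False, z: False}
  {z: True, u: False}
  {u: True, z: False}


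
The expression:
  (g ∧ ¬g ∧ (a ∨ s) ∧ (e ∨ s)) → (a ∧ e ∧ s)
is always true.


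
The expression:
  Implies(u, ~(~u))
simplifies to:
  True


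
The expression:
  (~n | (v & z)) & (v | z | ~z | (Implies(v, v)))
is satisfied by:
  {z: True, v: True, n: False}
  {z: True, v: False, n: False}
  {v: True, z: False, n: False}
  {z: False, v: False, n: False}
  {n: True, z: True, v: True}


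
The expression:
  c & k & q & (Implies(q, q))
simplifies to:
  c & k & q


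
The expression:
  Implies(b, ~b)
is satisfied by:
  {b: False}


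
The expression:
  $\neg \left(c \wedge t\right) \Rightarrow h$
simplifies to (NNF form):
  $h \vee \left(c \wedge t\right)$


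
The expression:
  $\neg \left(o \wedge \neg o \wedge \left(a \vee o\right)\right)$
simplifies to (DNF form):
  $\text{True}$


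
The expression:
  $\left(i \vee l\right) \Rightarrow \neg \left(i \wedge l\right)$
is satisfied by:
  {l: False, i: False}
  {i: True, l: False}
  {l: True, i: False}


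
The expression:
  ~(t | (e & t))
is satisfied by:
  {t: False}


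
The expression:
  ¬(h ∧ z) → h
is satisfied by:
  {h: True}


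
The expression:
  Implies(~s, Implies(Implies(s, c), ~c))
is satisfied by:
  {s: True, c: False}
  {c: False, s: False}
  {c: True, s: True}


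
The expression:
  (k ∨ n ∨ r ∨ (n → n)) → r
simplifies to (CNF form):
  r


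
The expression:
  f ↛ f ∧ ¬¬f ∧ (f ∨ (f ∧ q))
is never true.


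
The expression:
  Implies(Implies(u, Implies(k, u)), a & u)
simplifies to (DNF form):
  a & u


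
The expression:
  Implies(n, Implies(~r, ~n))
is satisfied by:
  {r: True, n: False}
  {n: False, r: False}
  {n: True, r: True}


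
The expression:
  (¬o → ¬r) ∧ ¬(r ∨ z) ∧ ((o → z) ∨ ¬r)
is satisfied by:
  {r: False, z: False}


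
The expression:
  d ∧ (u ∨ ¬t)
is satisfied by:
  {u: True, d: True, t: False}
  {d: True, t: False, u: False}
  {t: True, u: True, d: True}


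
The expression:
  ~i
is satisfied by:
  {i: False}


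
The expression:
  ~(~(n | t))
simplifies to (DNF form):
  n | t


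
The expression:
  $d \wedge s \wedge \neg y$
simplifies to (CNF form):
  $d \wedge s \wedge \neg y$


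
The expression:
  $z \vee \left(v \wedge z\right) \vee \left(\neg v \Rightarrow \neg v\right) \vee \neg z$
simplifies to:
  $\text{True}$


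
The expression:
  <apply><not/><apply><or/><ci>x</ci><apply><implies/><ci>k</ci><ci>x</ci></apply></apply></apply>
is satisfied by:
  {k: True, x: False}


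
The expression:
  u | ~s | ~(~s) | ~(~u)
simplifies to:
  True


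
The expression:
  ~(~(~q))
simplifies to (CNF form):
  ~q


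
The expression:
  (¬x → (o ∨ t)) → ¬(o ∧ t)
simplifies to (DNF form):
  ¬o ∨ ¬t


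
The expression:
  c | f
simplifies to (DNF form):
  c | f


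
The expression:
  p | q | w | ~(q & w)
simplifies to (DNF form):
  True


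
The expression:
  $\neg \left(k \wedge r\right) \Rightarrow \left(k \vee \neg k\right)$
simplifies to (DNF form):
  $\text{True}$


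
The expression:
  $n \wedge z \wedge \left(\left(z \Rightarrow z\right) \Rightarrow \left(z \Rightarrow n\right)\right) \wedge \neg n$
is never true.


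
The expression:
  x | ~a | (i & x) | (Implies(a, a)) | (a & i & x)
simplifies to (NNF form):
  True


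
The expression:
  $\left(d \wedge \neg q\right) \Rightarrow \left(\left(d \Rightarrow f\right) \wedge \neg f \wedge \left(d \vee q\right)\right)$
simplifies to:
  $q \vee \neg d$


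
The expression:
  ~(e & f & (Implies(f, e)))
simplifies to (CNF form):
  ~e | ~f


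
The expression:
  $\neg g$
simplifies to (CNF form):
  $\neg g$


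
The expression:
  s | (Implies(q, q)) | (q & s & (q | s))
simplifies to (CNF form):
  True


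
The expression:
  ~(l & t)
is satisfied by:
  {l: False, t: False}
  {t: True, l: False}
  {l: True, t: False}


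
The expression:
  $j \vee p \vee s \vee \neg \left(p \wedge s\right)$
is always true.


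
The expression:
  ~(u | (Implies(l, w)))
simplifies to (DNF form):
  l & ~u & ~w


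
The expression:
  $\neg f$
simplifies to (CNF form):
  $\neg f$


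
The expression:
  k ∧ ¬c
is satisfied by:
  {k: True, c: False}


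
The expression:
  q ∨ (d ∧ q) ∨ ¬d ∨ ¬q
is always true.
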